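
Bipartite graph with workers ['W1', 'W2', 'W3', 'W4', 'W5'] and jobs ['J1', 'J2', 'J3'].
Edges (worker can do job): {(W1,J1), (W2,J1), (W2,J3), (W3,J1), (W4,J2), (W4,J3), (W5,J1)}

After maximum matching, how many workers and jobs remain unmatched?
Unmatched: 2 workers, 0 jobs

Maximum matching size: 3
Workers: 5 total, 3 matched, 2 unmatched
Jobs: 3 total, 3 matched, 0 unmatched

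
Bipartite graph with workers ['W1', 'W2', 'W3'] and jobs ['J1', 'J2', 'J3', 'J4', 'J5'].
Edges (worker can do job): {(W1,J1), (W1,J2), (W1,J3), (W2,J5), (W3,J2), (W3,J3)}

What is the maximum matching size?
Maximum matching size = 3

Maximum matching: {(W1,J1), (W2,J5), (W3,J2)}
Size: 3

This assigns 3 workers to 3 distinct jobs.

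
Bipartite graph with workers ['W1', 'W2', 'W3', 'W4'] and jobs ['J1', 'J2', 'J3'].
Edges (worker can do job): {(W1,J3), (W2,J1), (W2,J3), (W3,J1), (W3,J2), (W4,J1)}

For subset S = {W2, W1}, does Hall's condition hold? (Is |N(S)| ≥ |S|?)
Yes: |N(S)| = 2, |S| = 2

Subset S = {W2, W1}
Neighbors N(S) = {J1, J3}

|N(S)| = 2, |S| = 2
Hall's condition: |N(S)| ≥ |S| is satisfied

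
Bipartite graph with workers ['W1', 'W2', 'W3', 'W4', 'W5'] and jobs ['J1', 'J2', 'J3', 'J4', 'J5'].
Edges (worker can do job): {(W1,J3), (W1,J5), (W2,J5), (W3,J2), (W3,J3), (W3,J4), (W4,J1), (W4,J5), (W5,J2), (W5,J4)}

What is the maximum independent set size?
Maximum independent set = 5

By König's theorem:
- Min vertex cover = Max matching = 5
- Max independent set = Total vertices - Min vertex cover
- Max independent set = 10 - 5 = 5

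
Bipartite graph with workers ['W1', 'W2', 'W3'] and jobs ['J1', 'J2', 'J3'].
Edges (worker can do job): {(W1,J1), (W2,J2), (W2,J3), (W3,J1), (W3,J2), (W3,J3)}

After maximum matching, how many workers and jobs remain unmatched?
Unmatched: 0 workers, 0 jobs

Maximum matching size: 3
Workers: 3 total, 3 matched, 0 unmatched
Jobs: 3 total, 3 matched, 0 unmatched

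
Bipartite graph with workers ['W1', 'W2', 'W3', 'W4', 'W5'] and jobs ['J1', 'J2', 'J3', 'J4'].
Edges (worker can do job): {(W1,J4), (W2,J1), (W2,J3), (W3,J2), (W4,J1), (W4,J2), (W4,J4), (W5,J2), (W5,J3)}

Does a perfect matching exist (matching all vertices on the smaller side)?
Yes, perfect matching exists (size 4)

Perfect matching: {(W2,J1), (W3,J2), (W4,J4), (W5,J3)}
All 4 vertices on the smaller side are matched.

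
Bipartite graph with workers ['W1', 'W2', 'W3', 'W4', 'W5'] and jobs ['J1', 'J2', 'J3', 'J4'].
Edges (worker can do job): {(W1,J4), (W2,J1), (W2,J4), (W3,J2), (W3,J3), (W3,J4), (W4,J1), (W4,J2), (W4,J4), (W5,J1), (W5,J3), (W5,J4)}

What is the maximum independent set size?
Maximum independent set = 5

By König's theorem:
- Min vertex cover = Max matching = 4
- Max independent set = Total vertices - Min vertex cover
- Max independent set = 9 - 4 = 5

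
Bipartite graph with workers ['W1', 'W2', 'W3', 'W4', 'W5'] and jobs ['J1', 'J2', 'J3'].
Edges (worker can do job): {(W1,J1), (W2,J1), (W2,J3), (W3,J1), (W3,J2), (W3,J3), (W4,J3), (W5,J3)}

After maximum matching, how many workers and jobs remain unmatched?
Unmatched: 2 workers, 0 jobs

Maximum matching size: 3
Workers: 5 total, 3 matched, 2 unmatched
Jobs: 3 total, 3 matched, 0 unmatched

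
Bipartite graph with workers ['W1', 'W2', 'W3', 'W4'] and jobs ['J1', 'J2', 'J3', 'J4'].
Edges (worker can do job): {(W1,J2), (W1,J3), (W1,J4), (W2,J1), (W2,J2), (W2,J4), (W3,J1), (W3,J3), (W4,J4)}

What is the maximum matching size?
Maximum matching size = 4

Maximum matching: {(W1,J3), (W2,J2), (W3,J1), (W4,J4)}
Size: 4

This assigns 4 workers to 4 distinct jobs.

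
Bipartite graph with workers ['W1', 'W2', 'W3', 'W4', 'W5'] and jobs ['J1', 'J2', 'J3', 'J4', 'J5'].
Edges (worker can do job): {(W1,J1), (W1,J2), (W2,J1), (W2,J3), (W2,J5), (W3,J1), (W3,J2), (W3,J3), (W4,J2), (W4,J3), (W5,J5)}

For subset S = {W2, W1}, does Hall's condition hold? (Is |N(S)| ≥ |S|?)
Yes: |N(S)| = 4, |S| = 2

Subset S = {W2, W1}
Neighbors N(S) = {J1, J2, J3, J5}

|N(S)| = 4, |S| = 2
Hall's condition: |N(S)| ≥ |S| is satisfied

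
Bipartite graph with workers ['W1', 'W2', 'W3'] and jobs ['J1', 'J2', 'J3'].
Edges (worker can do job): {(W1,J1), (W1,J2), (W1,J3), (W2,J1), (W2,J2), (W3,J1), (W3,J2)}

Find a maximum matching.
Matching: {(W1,J3), (W2,J1), (W3,J2)}

Maximum matching (size 3):
  W1 → J3
  W2 → J1
  W3 → J2

Each worker is assigned to at most one job, and each job to at most one worker.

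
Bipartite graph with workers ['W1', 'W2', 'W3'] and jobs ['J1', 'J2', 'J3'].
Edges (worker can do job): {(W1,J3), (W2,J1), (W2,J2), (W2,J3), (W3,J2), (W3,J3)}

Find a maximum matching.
Matching: {(W1,J3), (W2,J1), (W3,J2)}

Maximum matching (size 3):
  W1 → J3
  W2 → J1
  W3 → J2

Each worker is assigned to at most one job, and each job to at most one worker.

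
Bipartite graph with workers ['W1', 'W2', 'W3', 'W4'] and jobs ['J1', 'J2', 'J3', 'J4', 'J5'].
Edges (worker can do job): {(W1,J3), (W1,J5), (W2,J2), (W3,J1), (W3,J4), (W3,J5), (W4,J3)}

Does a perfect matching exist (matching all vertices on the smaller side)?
Yes, perfect matching exists (size 4)

Perfect matching: {(W1,J5), (W2,J2), (W3,J4), (W4,J3)}
All 4 vertices on the smaller side are matched.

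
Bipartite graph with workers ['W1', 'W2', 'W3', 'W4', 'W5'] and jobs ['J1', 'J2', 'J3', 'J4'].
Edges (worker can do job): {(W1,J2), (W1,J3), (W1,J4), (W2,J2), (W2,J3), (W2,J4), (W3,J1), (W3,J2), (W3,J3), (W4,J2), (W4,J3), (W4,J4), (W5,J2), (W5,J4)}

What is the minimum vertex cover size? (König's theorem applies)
Minimum vertex cover size = 4

By König's theorem: in bipartite graphs,
min vertex cover = max matching = 4

Maximum matching has size 4, so minimum vertex cover also has size 4.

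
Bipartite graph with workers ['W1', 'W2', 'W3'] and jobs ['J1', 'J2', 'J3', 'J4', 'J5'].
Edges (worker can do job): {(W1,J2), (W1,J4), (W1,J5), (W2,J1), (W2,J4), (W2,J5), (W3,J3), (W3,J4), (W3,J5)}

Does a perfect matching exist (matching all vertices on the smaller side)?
Yes, perfect matching exists (size 3)

Perfect matching: {(W1,J5), (W2,J4), (W3,J3)}
All 3 vertices on the smaller side are matched.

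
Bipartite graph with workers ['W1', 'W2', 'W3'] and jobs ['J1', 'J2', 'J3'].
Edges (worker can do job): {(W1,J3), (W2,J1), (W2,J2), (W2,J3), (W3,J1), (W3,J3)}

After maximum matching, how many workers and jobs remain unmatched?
Unmatched: 0 workers, 0 jobs

Maximum matching size: 3
Workers: 3 total, 3 matched, 0 unmatched
Jobs: 3 total, 3 matched, 0 unmatched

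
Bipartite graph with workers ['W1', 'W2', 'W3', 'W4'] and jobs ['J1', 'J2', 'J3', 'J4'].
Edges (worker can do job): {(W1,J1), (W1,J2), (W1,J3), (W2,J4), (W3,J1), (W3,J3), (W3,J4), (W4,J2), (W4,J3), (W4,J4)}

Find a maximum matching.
Matching: {(W1,J2), (W2,J4), (W3,J1), (W4,J3)}

Maximum matching (size 4):
  W1 → J2
  W2 → J4
  W3 → J1
  W4 → J3

Each worker is assigned to at most one job, and each job to at most one worker.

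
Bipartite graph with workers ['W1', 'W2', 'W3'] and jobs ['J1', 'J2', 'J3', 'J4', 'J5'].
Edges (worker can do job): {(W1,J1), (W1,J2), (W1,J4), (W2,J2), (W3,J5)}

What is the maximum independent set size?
Maximum independent set = 5

By König's theorem:
- Min vertex cover = Max matching = 3
- Max independent set = Total vertices - Min vertex cover
- Max independent set = 8 - 3 = 5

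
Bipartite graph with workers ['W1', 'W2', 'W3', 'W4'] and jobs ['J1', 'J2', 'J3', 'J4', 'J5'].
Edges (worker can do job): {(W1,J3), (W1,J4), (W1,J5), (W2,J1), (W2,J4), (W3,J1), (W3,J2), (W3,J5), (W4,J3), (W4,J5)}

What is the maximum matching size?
Maximum matching size = 4

Maximum matching: {(W1,J3), (W2,J4), (W3,J2), (W4,J5)}
Size: 4

This assigns 4 workers to 4 distinct jobs.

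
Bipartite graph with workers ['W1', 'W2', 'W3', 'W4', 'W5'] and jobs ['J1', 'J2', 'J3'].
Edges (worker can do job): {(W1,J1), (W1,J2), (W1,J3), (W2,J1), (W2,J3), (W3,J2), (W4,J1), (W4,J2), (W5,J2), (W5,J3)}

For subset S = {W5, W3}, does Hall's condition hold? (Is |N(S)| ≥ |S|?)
Yes: |N(S)| = 2, |S| = 2

Subset S = {W5, W3}
Neighbors N(S) = {J2, J3}

|N(S)| = 2, |S| = 2
Hall's condition: |N(S)| ≥ |S| is satisfied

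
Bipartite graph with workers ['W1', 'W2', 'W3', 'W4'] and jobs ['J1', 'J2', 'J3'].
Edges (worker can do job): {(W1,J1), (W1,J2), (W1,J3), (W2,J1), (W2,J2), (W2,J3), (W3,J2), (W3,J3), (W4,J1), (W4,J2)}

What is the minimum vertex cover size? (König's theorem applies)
Minimum vertex cover size = 3

By König's theorem: in bipartite graphs,
min vertex cover = max matching = 3

Maximum matching has size 3, so minimum vertex cover also has size 3.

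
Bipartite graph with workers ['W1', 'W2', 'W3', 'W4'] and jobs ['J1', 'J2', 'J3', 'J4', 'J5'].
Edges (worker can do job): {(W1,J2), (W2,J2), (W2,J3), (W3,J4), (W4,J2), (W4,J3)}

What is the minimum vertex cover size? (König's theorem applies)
Minimum vertex cover size = 3

By König's theorem: in bipartite graphs,
min vertex cover = max matching = 3

Maximum matching has size 3, so minimum vertex cover also has size 3.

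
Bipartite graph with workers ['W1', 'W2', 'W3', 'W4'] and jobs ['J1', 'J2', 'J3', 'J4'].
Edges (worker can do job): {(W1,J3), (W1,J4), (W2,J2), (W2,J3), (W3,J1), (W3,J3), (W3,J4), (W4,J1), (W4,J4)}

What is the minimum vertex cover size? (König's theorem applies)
Minimum vertex cover size = 4

By König's theorem: in bipartite graphs,
min vertex cover = max matching = 4

Maximum matching has size 4, so minimum vertex cover also has size 4.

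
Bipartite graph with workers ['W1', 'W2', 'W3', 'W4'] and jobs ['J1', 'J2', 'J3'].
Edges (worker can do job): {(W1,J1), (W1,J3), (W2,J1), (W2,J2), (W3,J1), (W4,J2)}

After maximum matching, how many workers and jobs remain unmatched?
Unmatched: 1 workers, 0 jobs

Maximum matching size: 3
Workers: 4 total, 3 matched, 1 unmatched
Jobs: 3 total, 3 matched, 0 unmatched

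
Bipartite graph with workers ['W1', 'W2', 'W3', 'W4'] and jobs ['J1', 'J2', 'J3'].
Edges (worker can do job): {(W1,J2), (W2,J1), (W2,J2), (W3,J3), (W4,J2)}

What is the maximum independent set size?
Maximum independent set = 4

By König's theorem:
- Min vertex cover = Max matching = 3
- Max independent set = Total vertices - Min vertex cover
- Max independent set = 7 - 3 = 4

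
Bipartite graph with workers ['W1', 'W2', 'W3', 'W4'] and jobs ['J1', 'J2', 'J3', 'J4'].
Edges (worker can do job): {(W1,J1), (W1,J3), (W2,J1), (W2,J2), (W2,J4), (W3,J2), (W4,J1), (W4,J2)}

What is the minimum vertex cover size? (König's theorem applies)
Minimum vertex cover size = 4

By König's theorem: in bipartite graphs,
min vertex cover = max matching = 4

Maximum matching has size 4, so minimum vertex cover also has size 4.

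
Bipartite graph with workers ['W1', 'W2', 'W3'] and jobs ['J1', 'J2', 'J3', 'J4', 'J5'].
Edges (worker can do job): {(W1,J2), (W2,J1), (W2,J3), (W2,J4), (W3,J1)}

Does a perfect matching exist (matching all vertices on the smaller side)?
Yes, perfect matching exists (size 3)

Perfect matching: {(W1,J2), (W2,J3), (W3,J1)}
All 3 vertices on the smaller side are matched.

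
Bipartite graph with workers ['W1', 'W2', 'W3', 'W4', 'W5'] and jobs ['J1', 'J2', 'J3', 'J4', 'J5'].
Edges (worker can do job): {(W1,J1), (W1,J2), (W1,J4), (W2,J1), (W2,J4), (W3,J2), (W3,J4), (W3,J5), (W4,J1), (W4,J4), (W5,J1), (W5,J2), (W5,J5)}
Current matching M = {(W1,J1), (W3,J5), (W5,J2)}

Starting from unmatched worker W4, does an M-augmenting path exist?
Yes: W4 → J4

An M-augmenting path alternates non-matching / matching edges, starting and ending at unmatched vertices.
Path: W4 → J4
(J4 is unmatched in M, so the path is augmenting.)
Flipping edges along this path would increase |M| from 3 to 4.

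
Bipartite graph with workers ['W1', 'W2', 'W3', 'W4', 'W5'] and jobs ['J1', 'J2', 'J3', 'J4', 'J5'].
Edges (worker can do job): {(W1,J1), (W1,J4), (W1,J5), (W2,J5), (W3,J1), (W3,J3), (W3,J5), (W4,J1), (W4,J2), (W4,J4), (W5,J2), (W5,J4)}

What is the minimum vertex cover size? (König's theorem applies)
Minimum vertex cover size = 5

By König's theorem: in bipartite graphs,
min vertex cover = max matching = 5

Maximum matching has size 5, so minimum vertex cover also has size 5.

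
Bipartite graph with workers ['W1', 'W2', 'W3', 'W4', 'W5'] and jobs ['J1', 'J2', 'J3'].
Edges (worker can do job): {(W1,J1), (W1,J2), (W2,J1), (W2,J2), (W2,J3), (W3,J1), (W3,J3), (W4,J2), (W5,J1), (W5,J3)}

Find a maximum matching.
Matching: {(W3,J3), (W4,J2), (W5,J1)}

Maximum matching (size 3):
  W3 → J3
  W4 → J2
  W5 → J1

Each worker is assigned to at most one job, and each job to at most one worker.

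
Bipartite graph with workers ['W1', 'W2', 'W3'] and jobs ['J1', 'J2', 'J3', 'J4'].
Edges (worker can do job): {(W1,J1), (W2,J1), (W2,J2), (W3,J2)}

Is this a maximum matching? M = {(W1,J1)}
No, size 1 is not maximum

Proposed matching has size 1.
Maximum matching size for this graph: 2.

This is NOT maximum - can be improved to size 2.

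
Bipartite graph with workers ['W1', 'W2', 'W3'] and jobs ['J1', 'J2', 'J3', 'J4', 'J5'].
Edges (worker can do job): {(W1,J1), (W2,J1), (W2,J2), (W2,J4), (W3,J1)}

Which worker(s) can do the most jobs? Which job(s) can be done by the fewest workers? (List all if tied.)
Most versatile: W2 (3 jobs); Least covered: J3, J5 (0 workers)

Worker degrees (jobs they can do): W1:1, W2:3, W3:1
Job degrees (workers who can do it): J1:3, J2:1, J3:0, J4:1, J5:0

Maximum worker degree is 3, achieved by: W2
Minimum job degree is 0, achieved by: J3, J5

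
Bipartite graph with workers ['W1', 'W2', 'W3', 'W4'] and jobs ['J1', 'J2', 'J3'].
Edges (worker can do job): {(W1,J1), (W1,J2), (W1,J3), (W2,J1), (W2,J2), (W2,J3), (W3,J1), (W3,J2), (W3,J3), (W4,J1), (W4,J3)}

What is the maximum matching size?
Maximum matching size = 3

Maximum matching: {(W1,J2), (W3,J3), (W4,J1)}
Size: 3

This assigns 3 workers to 3 distinct jobs.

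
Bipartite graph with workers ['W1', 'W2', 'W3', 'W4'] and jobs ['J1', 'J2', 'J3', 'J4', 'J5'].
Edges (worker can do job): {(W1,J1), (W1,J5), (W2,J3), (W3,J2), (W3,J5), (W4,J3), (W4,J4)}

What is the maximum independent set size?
Maximum independent set = 5

By König's theorem:
- Min vertex cover = Max matching = 4
- Max independent set = Total vertices - Min vertex cover
- Max independent set = 9 - 4 = 5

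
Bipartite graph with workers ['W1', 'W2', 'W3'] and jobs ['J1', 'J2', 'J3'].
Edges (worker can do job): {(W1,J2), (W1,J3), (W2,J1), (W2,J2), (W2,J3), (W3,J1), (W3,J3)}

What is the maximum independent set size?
Maximum independent set = 3

By König's theorem:
- Min vertex cover = Max matching = 3
- Max independent set = Total vertices - Min vertex cover
- Max independent set = 6 - 3 = 3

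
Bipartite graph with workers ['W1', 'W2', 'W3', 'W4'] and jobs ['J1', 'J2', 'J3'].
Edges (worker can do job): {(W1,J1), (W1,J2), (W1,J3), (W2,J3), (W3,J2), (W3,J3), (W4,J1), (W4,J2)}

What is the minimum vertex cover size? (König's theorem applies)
Minimum vertex cover size = 3

By König's theorem: in bipartite graphs,
min vertex cover = max matching = 3

Maximum matching has size 3, so minimum vertex cover also has size 3.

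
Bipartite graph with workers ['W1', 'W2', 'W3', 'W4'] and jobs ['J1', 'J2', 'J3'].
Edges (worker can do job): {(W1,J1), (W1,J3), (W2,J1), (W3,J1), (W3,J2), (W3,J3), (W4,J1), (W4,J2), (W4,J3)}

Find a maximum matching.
Matching: {(W1,J1), (W3,J2), (W4,J3)}

Maximum matching (size 3):
  W1 → J1
  W3 → J2
  W4 → J3

Each worker is assigned to at most one job, and each job to at most one worker.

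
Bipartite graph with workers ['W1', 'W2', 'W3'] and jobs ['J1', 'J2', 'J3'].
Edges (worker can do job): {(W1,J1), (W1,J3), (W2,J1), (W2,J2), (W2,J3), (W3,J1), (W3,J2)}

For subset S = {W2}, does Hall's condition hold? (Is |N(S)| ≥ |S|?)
Yes: |N(S)| = 3, |S| = 1

Subset S = {W2}
Neighbors N(S) = {J1, J2, J3}

|N(S)| = 3, |S| = 1
Hall's condition: |N(S)| ≥ |S| is satisfied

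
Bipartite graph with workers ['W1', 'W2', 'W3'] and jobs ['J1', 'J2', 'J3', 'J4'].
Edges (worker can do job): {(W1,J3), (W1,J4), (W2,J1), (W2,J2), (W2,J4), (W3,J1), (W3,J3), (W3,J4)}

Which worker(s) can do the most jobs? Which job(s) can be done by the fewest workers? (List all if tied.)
Most versatile: W2, W3 (3 jobs); Least covered: J2 (1 workers)

Worker degrees (jobs they can do): W1:2, W2:3, W3:3
Job degrees (workers who can do it): J1:2, J2:1, J3:2, J4:3

Maximum worker degree is 3, achieved by: W2, W3
Minimum job degree is 1, achieved by: J2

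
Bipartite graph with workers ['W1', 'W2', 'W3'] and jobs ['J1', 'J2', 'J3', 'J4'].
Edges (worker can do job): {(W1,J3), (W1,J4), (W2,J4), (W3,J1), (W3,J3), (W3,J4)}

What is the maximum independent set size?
Maximum independent set = 4

By König's theorem:
- Min vertex cover = Max matching = 3
- Max independent set = Total vertices - Min vertex cover
- Max independent set = 7 - 3 = 4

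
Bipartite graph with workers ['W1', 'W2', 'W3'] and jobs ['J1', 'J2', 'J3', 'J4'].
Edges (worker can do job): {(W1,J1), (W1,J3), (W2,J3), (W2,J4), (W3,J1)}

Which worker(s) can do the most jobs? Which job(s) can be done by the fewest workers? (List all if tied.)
Most versatile: W1, W2 (2 jobs); Least covered: J2 (0 workers)

Worker degrees (jobs they can do): W1:2, W2:2, W3:1
Job degrees (workers who can do it): J1:2, J2:0, J3:2, J4:1

Maximum worker degree is 2, achieved by: W1, W2
Minimum job degree is 0, achieved by: J2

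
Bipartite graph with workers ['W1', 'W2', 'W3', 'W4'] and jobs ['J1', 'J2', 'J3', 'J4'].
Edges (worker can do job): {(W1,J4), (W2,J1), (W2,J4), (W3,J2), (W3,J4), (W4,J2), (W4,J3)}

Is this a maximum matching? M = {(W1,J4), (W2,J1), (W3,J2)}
No, size 3 is not maximum

Proposed matching has size 3.
Maximum matching size for this graph: 4.

This is NOT maximum - can be improved to size 4.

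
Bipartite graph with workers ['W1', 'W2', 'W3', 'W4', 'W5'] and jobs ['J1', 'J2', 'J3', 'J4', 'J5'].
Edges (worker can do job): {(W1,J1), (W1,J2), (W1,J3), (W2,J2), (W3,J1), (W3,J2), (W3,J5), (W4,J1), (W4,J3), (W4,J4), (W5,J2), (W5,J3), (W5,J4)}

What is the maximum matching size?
Maximum matching size = 5

Maximum matching: {(W1,J1), (W2,J2), (W3,J5), (W4,J3), (W5,J4)}
Size: 5

This assigns 5 workers to 5 distinct jobs.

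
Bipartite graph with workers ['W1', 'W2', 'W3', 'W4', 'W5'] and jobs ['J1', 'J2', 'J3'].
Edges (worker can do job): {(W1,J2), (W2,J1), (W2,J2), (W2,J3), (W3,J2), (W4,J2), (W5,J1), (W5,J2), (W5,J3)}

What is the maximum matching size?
Maximum matching size = 3

Maximum matching: {(W2,J1), (W3,J2), (W5,J3)}
Size: 3

This assigns 3 workers to 3 distinct jobs.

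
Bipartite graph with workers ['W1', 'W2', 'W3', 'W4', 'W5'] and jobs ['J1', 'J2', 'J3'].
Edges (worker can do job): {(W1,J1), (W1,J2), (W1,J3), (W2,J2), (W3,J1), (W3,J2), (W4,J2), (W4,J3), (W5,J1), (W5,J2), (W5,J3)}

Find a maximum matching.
Matching: {(W3,J2), (W4,J3), (W5,J1)}

Maximum matching (size 3):
  W3 → J2
  W4 → J3
  W5 → J1

Each worker is assigned to at most one job, and each job to at most one worker.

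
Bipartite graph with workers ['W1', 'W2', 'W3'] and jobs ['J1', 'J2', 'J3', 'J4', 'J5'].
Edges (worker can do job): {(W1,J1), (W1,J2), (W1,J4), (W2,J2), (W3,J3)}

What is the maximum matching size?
Maximum matching size = 3

Maximum matching: {(W1,J1), (W2,J2), (W3,J3)}
Size: 3

This assigns 3 workers to 3 distinct jobs.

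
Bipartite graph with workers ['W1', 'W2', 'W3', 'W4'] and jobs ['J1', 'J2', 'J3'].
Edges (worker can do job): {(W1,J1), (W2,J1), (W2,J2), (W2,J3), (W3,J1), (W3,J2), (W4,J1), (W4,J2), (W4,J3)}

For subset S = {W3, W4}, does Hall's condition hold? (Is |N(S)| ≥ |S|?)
Yes: |N(S)| = 3, |S| = 2

Subset S = {W3, W4}
Neighbors N(S) = {J1, J2, J3}

|N(S)| = 3, |S| = 2
Hall's condition: |N(S)| ≥ |S| is satisfied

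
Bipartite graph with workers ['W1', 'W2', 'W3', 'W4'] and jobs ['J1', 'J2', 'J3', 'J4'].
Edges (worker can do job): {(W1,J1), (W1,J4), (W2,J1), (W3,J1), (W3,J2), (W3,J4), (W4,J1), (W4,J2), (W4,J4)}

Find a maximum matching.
Matching: {(W1,J1), (W3,J2), (W4,J4)}

Maximum matching (size 3):
  W1 → J1
  W3 → J2
  W4 → J4

Each worker is assigned to at most one job, and each job to at most one worker.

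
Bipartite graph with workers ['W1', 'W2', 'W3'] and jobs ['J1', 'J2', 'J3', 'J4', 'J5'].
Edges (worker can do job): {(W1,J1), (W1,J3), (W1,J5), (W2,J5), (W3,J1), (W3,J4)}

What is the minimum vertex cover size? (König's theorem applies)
Minimum vertex cover size = 3

By König's theorem: in bipartite graphs,
min vertex cover = max matching = 3

Maximum matching has size 3, so minimum vertex cover also has size 3.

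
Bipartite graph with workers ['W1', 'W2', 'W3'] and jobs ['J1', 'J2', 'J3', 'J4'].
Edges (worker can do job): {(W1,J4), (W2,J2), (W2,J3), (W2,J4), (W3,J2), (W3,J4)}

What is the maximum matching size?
Maximum matching size = 3

Maximum matching: {(W1,J4), (W2,J3), (W3,J2)}
Size: 3

This assigns 3 workers to 3 distinct jobs.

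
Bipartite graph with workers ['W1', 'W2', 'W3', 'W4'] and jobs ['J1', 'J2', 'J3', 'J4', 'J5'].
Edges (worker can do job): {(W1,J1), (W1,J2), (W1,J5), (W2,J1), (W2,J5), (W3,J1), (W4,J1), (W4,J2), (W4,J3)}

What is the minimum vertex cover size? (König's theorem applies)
Minimum vertex cover size = 4

By König's theorem: in bipartite graphs,
min vertex cover = max matching = 4

Maximum matching has size 4, so minimum vertex cover also has size 4.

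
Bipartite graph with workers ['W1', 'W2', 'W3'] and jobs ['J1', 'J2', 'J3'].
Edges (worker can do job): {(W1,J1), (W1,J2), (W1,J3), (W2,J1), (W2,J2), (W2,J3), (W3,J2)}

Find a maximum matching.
Matching: {(W1,J3), (W2,J1), (W3,J2)}

Maximum matching (size 3):
  W1 → J3
  W2 → J1
  W3 → J2

Each worker is assigned to at most one job, and each job to at most one worker.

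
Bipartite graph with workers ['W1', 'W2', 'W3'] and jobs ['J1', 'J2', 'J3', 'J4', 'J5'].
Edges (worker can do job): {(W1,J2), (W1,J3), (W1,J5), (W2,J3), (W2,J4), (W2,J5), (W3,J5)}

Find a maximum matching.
Matching: {(W1,J2), (W2,J4), (W3,J5)}

Maximum matching (size 3):
  W1 → J2
  W2 → J4
  W3 → J5

Each worker is assigned to at most one job, and each job to at most one worker.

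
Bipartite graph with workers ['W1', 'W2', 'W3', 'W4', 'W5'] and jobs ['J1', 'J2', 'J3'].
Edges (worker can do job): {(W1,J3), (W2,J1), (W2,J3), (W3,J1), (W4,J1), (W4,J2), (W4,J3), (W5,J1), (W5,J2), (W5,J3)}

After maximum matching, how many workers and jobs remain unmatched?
Unmatched: 2 workers, 0 jobs

Maximum matching size: 3
Workers: 5 total, 3 matched, 2 unmatched
Jobs: 3 total, 3 matched, 0 unmatched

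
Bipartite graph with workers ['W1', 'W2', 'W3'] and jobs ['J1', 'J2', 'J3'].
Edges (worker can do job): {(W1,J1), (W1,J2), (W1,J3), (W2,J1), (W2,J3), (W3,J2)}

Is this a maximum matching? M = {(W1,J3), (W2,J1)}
No, size 2 is not maximum

Proposed matching has size 2.
Maximum matching size for this graph: 3.

This is NOT maximum - can be improved to size 3.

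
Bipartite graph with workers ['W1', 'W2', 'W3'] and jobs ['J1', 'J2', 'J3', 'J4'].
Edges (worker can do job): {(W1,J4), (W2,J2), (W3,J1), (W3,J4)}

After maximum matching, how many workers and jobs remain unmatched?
Unmatched: 0 workers, 1 jobs

Maximum matching size: 3
Workers: 3 total, 3 matched, 0 unmatched
Jobs: 4 total, 3 matched, 1 unmatched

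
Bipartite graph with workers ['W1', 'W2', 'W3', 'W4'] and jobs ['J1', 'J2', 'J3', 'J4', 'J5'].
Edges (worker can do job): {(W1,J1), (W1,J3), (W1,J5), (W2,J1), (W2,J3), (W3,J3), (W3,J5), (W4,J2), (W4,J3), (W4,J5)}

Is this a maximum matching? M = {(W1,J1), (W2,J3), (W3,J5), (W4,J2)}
Yes, size 4 is maximum

Proposed matching has size 4.
Maximum matching size for this graph: 4.

This is a maximum matching.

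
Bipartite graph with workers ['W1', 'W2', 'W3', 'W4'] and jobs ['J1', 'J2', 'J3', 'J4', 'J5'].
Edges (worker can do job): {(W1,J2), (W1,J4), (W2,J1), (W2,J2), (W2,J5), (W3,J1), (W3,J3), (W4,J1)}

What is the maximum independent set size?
Maximum independent set = 5

By König's theorem:
- Min vertex cover = Max matching = 4
- Max independent set = Total vertices - Min vertex cover
- Max independent set = 9 - 4 = 5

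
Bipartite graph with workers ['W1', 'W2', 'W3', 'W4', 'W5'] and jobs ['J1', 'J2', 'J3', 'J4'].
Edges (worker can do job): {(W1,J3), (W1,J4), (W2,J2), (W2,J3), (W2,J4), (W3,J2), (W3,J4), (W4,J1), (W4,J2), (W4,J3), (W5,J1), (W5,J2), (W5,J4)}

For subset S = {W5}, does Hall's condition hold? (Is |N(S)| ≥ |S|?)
Yes: |N(S)| = 3, |S| = 1

Subset S = {W5}
Neighbors N(S) = {J1, J2, J4}

|N(S)| = 3, |S| = 1
Hall's condition: |N(S)| ≥ |S| is satisfied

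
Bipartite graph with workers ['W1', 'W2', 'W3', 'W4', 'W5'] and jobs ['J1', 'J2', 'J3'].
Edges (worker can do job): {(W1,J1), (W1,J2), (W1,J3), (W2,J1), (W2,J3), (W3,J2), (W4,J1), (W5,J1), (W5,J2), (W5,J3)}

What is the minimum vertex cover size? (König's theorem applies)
Minimum vertex cover size = 3

By König's theorem: in bipartite graphs,
min vertex cover = max matching = 3

Maximum matching has size 3, so minimum vertex cover also has size 3.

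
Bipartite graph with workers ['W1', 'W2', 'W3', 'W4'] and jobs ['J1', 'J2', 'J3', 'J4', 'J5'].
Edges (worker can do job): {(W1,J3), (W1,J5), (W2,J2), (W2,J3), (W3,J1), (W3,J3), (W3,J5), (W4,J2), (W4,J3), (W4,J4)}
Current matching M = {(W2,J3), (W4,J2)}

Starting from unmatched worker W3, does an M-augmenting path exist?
Yes: W3 → J1

An M-augmenting path alternates non-matching / matching edges, starting and ending at unmatched vertices.
Path: W3 → J1
(J1 is unmatched in M, so the path is augmenting.)
Flipping edges along this path would increase |M| from 2 to 3.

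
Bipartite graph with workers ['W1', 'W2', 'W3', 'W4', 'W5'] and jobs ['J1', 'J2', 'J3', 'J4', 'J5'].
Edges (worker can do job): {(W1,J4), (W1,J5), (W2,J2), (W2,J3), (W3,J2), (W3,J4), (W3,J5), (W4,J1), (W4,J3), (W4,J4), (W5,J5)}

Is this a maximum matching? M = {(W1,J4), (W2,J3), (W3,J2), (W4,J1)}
No, size 4 is not maximum

Proposed matching has size 4.
Maximum matching size for this graph: 5.

This is NOT maximum - can be improved to size 5.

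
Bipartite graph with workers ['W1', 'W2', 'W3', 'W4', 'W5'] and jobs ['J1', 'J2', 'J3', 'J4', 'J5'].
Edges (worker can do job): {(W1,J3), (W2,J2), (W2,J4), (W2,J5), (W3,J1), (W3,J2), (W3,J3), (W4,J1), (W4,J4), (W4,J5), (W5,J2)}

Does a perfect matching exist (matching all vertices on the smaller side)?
Yes, perfect matching exists (size 5)

Perfect matching: {(W1,J3), (W2,J5), (W3,J1), (W4,J4), (W5,J2)}
All 5 vertices on the smaller side are matched.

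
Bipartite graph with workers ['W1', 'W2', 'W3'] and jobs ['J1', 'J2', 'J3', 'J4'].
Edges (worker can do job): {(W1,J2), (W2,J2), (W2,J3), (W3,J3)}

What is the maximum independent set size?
Maximum independent set = 5

By König's theorem:
- Min vertex cover = Max matching = 2
- Max independent set = Total vertices - Min vertex cover
- Max independent set = 7 - 2 = 5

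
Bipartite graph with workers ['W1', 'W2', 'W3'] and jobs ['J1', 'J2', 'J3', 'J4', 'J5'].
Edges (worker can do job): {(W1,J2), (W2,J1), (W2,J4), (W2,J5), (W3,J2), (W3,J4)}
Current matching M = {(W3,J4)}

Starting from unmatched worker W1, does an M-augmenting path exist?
Yes: W1 → J2

An M-augmenting path alternates non-matching / matching edges, starting and ending at unmatched vertices.
Path: W1 → J2
(J2 is unmatched in M, so the path is augmenting.)
Flipping edges along this path would increase |M| from 1 to 2.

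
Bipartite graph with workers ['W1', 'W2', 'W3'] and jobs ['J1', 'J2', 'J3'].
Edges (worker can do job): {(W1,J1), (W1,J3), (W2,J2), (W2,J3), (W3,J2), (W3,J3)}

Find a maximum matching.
Matching: {(W1,J1), (W2,J2), (W3,J3)}

Maximum matching (size 3):
  W1 → J1
  W2 → J2
  W3 → J3

Each worker is assigned to at most one job, and each job to at most one worker.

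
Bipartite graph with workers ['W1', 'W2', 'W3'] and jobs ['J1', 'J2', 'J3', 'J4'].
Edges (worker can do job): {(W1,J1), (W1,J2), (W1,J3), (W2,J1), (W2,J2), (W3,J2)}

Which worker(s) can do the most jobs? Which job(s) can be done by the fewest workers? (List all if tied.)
Most versatile: W1 (3 jobs); Least covered: J4 (0 workers)

Worker degrees (jobs they can do): W1:3, W2:2, W3:1
Job degrees (workers who can do it): J1:2, J2:3, J3:1, J4:0

Maximum worker degree is 3, achieved by: W1
Minimum job degree is 0, achieved by: J4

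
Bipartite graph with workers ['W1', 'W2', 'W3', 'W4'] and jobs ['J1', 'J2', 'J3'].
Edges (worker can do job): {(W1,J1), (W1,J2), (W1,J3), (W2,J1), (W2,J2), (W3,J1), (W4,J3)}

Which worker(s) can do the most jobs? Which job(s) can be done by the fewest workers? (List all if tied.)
Most versatile: W1 (3 jobs); Least covered: J2, J3 (2 workers)

Worker degrees (jobs they can do): W1:3, W2:2, W3:1, W4:1
Job degrees (workers who can do it): J1:3, J2:2, J3:2

Maximum worker degree is 3, achieved by: W1
Minimum job degree is 2, achieved by: J2, J3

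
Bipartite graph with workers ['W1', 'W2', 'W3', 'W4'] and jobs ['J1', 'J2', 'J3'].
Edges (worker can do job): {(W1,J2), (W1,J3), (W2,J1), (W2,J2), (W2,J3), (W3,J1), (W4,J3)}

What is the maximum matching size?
Maximum matching size = 3

Maximum matching: {(W1,J2), (W3,J1), (W4,J3)}
Size: 3

This assigns 3 workers to 3 distinct jobs.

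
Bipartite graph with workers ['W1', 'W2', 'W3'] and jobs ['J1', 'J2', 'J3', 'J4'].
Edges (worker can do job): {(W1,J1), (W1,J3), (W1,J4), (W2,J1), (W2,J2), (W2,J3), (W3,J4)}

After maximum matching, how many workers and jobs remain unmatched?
Unmatched: 0 workers, 1 jobs

Maximum matching size: 3
Workers: 3 total, 3 matched, 0 unmatched
Jobs: 4 total, 3 matched, 1 unmatched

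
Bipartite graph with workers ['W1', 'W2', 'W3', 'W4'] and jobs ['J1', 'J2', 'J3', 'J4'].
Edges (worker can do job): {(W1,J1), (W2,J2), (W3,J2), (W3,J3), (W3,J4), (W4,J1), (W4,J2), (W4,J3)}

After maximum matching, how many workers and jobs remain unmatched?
Unmatched: 0 workers, 0 jobs

Maximum matching size: 4
Workers: 4 total, 4 matched, 0 unmatched
Jobs: 4 total, 4 matched, 0 unmatched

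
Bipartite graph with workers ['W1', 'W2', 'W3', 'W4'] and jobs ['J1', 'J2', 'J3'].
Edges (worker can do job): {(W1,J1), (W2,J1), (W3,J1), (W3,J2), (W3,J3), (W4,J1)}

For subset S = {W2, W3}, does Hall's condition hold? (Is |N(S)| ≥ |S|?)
Yes: |N(S)| = 3, |S| = 2

Subset S = {W2, W3}
Neighbors N(S) = {J1, J2, J3}

|N(S)| = 3, |S| = 2
Hall's condition: |N(S)| ≥ |S| is satisfied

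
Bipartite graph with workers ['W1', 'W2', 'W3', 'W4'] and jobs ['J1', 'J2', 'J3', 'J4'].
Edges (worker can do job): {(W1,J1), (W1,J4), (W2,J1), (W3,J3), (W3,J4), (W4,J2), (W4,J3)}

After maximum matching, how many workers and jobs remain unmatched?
Unmatched: 0 workers, 0 jobs

Maximum matching size: 4
Workers: 4 total, 4 matched, 0 unmatched
Jobs: 4 total, 4 matched, 0 unmatched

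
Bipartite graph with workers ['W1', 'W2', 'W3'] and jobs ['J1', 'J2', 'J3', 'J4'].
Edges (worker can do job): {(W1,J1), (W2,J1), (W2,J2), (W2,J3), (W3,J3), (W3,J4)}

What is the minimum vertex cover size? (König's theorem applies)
Minimum vertex cover size = 3

By König's theorem: in bipartite graphs,
min vertex cover = max matching = 3

Maximum matching has size 3, so minimum vertex cover also has size 3.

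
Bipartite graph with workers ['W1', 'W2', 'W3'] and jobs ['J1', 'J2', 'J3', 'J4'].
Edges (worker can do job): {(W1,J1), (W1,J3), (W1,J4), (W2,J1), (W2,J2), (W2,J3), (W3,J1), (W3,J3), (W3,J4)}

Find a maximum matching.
Matching: {(W1,J3), (W2,J2), (W3,J4)}

Maximum matching (size 3):
  W1 → J3
  W2 → J2
  W3 → J4

Each worker is assigned to at most one job, and each job to at most one worker.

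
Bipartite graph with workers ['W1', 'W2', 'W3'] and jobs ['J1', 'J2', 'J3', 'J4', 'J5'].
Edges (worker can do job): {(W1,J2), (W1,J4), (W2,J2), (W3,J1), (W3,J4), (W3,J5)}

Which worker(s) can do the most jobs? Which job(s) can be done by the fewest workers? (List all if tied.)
Most versatile: W3 (3 jobs); Least covered: J3 (0 workers)

Worker degrees (jobs they can do): W1:2, W2:1, W3:3
Job degrees (workers who can do it): J1:1, J2:2, J3:0, J4:2, J5:1

Maximum worker degree is 3, achieved by: W3
Minimum job degree is 0, achieved by: J3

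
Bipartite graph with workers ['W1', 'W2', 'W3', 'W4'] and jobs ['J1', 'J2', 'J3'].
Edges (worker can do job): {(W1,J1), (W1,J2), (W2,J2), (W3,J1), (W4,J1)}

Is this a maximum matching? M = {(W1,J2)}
No, size 1 is not maximum

Proposed matching has size 1.
Maximum matching size for this graph: 2.

This is NOT maximum - can be improved to size 2.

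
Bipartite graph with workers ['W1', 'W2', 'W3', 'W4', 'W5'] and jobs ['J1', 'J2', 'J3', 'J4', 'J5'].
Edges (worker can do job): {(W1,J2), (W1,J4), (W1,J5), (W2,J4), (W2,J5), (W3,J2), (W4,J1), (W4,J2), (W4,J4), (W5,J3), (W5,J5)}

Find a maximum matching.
Matching: {(W1,J5), (W2,J4), (W3,J2), (W4,J1), (W5,J3)}

Maximum matching (size 5):
  W1 → J5
  W2 → J4
  W3 → J2
  W4 → J1
  W5 → J3

Each worker is assigned to at most one job, and each job to at most one worker.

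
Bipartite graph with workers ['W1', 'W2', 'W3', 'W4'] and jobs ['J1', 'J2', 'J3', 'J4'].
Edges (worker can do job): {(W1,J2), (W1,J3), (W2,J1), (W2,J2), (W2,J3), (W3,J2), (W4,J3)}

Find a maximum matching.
Matching: {(W2,J1), (W3,J2), (W4,J3)}

Maximum matching (size 3):
  W2 → J1
  W3 → J2
  W4 → J3

Each worker is assigned to at most one job, and each job to at most one worker.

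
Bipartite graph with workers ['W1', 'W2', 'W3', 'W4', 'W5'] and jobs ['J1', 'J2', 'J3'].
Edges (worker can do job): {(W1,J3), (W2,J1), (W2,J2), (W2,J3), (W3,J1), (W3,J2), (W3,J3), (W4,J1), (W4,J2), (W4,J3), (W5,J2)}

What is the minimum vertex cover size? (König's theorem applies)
Minimum vertex cover size = 3

By König's theorem: in bipartite graphs,
min vertex cover = max matching = 3

Maximum matching has size 3, so minimum vertex cover also has size 3.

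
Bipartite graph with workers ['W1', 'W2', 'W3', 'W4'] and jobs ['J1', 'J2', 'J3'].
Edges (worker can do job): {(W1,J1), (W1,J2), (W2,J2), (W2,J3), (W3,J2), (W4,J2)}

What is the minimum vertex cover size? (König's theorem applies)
Minimum vertex cover size = 3

By König's theorem: in bipartite graphs,
min vertex cover = max matching = 3

Maximum matching has size 3, so minimum vertex cover also has size 3.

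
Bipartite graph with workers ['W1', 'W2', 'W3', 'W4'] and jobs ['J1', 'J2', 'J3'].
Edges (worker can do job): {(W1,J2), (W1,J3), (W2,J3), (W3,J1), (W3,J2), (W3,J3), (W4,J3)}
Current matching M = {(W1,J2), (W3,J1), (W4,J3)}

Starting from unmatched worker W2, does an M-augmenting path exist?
No augmenting path from W2

Alternating search from W2 reaches jobs: {J3}.
Every reachable job is already matched in M, and following those matched edges back to workers exposes no further unvisited jobs.
No M-augmenting path from W2 exists.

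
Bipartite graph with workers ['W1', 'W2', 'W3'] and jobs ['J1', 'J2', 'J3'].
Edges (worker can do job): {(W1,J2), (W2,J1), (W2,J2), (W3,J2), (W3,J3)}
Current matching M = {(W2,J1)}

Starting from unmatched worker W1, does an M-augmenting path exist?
Yes: W1 → J2

An M-augmenting path alternates non-matching / matching edges, starting and ending at unmatched vertices.
Path: W1 → J2
(J2 is unmatched in M, so the path is augmenting.)
Flipping edges along this path would increase |M| from 1 to 2.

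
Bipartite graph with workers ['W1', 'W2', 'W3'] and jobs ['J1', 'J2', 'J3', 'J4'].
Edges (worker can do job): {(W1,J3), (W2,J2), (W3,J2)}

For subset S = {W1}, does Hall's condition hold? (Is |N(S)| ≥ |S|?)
Yes: |N(S)| = 1, |S| = 1

Subset S = {W1}
Neighbors N(S) = {J3}

|N(S)| = 1, |S| = 1
Hall's condition: |N(S)| ≥ |S| is satisfied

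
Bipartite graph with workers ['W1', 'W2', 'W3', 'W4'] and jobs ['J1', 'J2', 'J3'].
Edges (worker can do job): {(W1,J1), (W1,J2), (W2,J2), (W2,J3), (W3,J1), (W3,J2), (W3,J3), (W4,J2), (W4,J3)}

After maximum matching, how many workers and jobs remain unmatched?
Unmatched: 1 workers, 0 jobs

Maximum matching size: 3
Workers: 4 total, 3 matched, 1 unmatched
Jobs: 3 total, 3 matched, 0 unmatched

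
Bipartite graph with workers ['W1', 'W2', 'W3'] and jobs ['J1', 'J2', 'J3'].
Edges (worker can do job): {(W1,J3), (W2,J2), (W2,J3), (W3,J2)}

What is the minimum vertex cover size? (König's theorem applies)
Minimum vertex cover size = 2

By König's theorem: in bipartite graphs,
min vertex cover = max matching = 2

Maximum matching has size 2, so minimum vertex cover also has size 2.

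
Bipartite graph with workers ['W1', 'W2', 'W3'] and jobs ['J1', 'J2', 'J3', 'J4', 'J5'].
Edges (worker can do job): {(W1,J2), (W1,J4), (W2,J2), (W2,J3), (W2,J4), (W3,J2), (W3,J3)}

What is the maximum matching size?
Maximum matching size = 3

Maximum matching: {(W1,J4), (W2,J3), (W3,J2)}
Size: 3

This assigns 3 workers to 3 distinct jobs.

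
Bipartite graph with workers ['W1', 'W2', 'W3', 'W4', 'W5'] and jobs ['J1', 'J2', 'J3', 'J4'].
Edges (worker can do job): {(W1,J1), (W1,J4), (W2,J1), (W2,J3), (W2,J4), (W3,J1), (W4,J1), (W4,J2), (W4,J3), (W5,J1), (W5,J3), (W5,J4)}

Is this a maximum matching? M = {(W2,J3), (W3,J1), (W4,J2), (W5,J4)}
Yes, size 4 is maximum

Proposed matching has size 4.
Maximum matching size for this graph: 4.

This is a maximum matching.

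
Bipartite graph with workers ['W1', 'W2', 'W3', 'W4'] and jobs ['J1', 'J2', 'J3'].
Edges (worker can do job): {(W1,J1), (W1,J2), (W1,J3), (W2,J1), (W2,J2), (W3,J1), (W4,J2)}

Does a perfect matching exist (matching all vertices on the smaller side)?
Yes, perfect matching exists (size 3)

Perfect matching: {(W1,J3), (W3,J1), (W4,J2)}
All 3 vertices on the smaller side are matched.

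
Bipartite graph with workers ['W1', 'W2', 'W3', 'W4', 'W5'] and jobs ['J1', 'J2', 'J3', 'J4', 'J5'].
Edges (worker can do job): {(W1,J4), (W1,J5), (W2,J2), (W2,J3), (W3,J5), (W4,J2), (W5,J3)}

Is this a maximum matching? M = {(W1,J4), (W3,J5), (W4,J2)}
No, size 3 is not maximum

Proposed matching has size 3.
Maximum matching size for this graph: 4.

This is NOT maximum - can be improved to size 4.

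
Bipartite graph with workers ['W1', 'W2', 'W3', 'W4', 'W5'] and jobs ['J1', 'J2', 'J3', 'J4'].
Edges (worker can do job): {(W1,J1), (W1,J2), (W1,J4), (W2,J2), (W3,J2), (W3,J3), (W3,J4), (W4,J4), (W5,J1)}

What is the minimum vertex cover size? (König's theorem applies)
Minimum vertex cover size = 4

By König's theorem: in bipartite graphs,
min vertex cover = max matching = 4

Maximum matching has size 4, so minimum vertex cover also has size 4.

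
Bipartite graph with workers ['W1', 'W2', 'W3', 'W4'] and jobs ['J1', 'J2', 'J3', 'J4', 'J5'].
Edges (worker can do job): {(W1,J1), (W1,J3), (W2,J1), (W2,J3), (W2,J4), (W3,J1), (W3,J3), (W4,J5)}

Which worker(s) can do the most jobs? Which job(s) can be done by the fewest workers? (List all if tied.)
Most versatile: W2 (3 jobs); Least covered: J2 (0 workers)

Worker degrees (jobs they can do): W1:2, W2:3, W3:2, W4:1
Job degrees (workers who can do it): J1:3, J2:0, J3:3, J4:1, J5:1

Maximum worker degree is 3, achieved by: W2
Minimum job degree is 0, achieved by: J2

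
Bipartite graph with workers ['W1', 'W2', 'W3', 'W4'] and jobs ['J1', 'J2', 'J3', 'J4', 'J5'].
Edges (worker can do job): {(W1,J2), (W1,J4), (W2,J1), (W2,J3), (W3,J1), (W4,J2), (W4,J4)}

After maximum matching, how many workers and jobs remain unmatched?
Unmatched: 0 workers, 1 jobs

Maximum matching size: 4
Workers: 4 total, 4 matched, 0 unmatched
Jobs: 5 total, 4 matched, 1 unmatched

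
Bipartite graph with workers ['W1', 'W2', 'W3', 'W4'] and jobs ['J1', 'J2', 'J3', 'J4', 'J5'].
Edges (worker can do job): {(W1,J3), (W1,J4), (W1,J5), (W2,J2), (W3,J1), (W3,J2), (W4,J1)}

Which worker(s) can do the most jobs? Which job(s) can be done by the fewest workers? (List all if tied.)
Most versatile: W1 (3 jobs); Least covered: J3, J4, J5 (1 workers)

Worker degrees (jobs they can do): W1:3, W2:1, W3:2, W4:1
Job degrees (workers who can do it): J1:2, J2:2, J3:1, J4:1, J5:1

Maximum worker degree is 3, achieved by: W1
Minimum job degree is 1, achieved by: J3, J4, J5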